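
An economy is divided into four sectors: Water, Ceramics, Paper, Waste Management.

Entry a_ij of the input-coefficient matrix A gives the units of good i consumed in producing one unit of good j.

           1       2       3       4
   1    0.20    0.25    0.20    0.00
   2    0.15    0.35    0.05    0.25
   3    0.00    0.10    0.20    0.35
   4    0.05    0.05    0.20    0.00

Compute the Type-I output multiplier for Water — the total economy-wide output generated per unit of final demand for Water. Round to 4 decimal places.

I − A =
  [   0.80    -0.25    -0.20     0.00]
  [  -0.15     0.65    -0.05    -0.25]
  [   0.00    -0.10     0.80    -0.35]
  [  -0.05    -0.05    -0.20     1.00]
Compute the cofactors C_ij = (−1)^(i+j)·(3×3 minor ij) of I−A; the adjugate is their transpose:
adj(I−A) = Cᵀ =
  [ 0.453625   0.206000   0.152500   0.104875]
  [ 0.120375   0.580500   0.112500   0.184500]
  [ 0.030250   0.098375   0.469375   0.188875]
  [ 0.034750   0.059000   0.107125   0.379000]
det(I−A) = Σ_j (I−A)_1j·C_1j = (0.80)(0.453625) + (-0.25)(0.120375) + (-0.20)(0.030250) + (0.00)(0.034750) = 0.32675625
(I − A)⁻¹ = adj(I−A) / det(I−A) ≈
  [   1.38827     0.63044     0.46671     0.32096]
  [   0.36839     1.77655     0.34429     0.56464]
  [   0.09258     0.30107     1.43647     0.57803]
  [   0.10635     0.18056     0.32784     1.15989]
The output multiplier for sector j is the column-j sum of the Leontief inverse (I − A)⁻¹ = adj(I−A) / det(I−A).
Column 1 of adj(I−A): (0.453625, 0.120375, 0.030250, 0.034750); det(I−A) = 0.32675625.
m_1 = (0.453625 + 0.120375 + 0.030250 + 0.034750) / 0.32675625 = 0.639 / 0.32675625 ≈ 1.9556.

m_1 = 1.9556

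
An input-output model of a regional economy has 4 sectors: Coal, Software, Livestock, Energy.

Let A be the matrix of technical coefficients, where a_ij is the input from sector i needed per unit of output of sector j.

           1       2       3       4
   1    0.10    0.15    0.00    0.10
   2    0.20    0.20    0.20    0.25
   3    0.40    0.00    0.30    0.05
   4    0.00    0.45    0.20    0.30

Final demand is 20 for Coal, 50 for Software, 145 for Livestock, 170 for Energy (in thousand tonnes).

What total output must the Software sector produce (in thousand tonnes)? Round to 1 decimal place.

x_2 = 359.0

I − A =
  [   0.90    -0.15     0.00    -0.10]
  [  -0.20     0.80    -0.20    -0.25]
  [  -0.40     0.00     0.70    -0.05]
  [   0.00    -0.45    -0.20     0.70]
Compute the cofactors C_ij = (−1)^(i+j)·(3×3 minor ij) of I−A; the adjugate is their transpose:
adj(I−A) = Cᵀ =
  [ 0.30075   0.10350   0.05350   0.08375]
  [ 0.17200   0.42400   0.17500   0.18850]
  [ 0.18350   0.08025   0.37275   0.08150]
  [ 0.16300   0.29550   0.21900   0.47100]
det(I−A) = Σ_j (I−A)_1j·C_1j = (0.90)(0.30075) + (-0.15)(0.17200) + (0.00)(0.18350) + (-0.10)(0.16300) = 0.228575
(I − A)⁻¹ = adj(I−A) / det(I−A) ≈
  [   1.3158     0.4528     0.2341     0.3664]
  [   0.7525     1.8550     0.7656     0.8247]
  [   0.8028     0.3511     1.6308     0.3566]
  [   0.7131     1.2928     0.9581     2.0606]
x = (I − A)⁻¹ d = adj(I−A)·d / det(I−A), with det(I−A) = 0.228575:
  x_1 = (0.30075·20 + 0.10350·50 + 0.05350·145 + 0.08375·170) / 0.228575 = 33.185 / 0.228575 ≈ 145.2
  x_2 = (0.17200·20 + 0.42400·50 + 0.17500·145 + 0.18850·170) / 0.228575 = 82.06 / 0.228575 ≈ 359.0
  x_3 = (0.18350·20 + 0.08025·50 + 0.37275·145 + 0.08150·170) / 0.228575 = 75.58625 / 0.228575 ≈ 330.7
  x_4 = (0.16300·20 + 0.29550·50 + 0.21900·145 + 0.47100·170) / 0.228575 = 129.86 / 0.228575 ≈ 568.1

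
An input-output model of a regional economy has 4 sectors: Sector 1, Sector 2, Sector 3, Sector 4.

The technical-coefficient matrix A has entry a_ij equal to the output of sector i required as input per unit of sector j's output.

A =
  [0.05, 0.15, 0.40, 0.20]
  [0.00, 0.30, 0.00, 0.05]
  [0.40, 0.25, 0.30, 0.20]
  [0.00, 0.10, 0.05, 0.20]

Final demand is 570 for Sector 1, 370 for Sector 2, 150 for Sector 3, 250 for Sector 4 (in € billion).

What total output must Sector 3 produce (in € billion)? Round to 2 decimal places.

x_3 = 1313.11

I − A =
  [   0.95    -0.15    -0.40    -0.20]
  [   0.00     0.70     0.00    -0.05]
  [  -0.40    -0.25     0.70    -0.20]
  [   0.00    -0.10    -0.05     0.80]
Compute the cofactors C_ij = (−1)^(i+j)·(3×3 minor ij) of I−A; the adjugate is their transpose:
adj(I−A) = Cᵀ =
  [ 0.380875   0.187000   0.229375   0.164250]
  [ 0.001000   0.390500   0.002375   0.025250]
  [ 0.222000   0.265000   0.527250   0.203875]
  [ 0.014000   0.065375   0.033250   0.353500]
det(I−A) = Σ_j (I−A)_1j·C_1j = (0.95)(0.380875) + (-0.15)(0.001000) + (-0.40)(0.222000) + (-0.20)(0.014000) = 0.27008125
(I − A)⁻¹ = adj(I−A) / det(I−A) ≈
  [   1.4102     0.6924     0.8493     0.6082]
  [   0.0037     1.4459     0.0088     0.0935]
  [   0.8220     0.9812     1.9522     0.7549]
  [   0.0518     0.2421     0.1231     1.3089]
x = (I − A)⁻¹ d = adj(I−A)·d / det(I−A), with det(I−A) = 0.27008125:
  x_1 = (0.380875·570 + 0.187000·370 + 0.229375·150 + 0.164250·250) / 0.27008125 = 361.7575 / 0.27008125 ≈ 1339.44
  x_2 = (0.001000·570 + 0.390500·370 + 0.002375·150 + 0.025250·250) / 0.27008125 = 151.72375 / 0.27008125 ≈ 561.77
  x_3 = (0.222000·570 + 0.265000·370 + 0.527250·150 + 0.203875·250) / 0.27008125 = 354.64625 / 0.27008125 ≈ 1313.11
  x_4 = (0.014000·570 + 0.065375·370 + 0.033250·150 + 0.353500·250) / 0.27008125 = 125.53125 / 0.27008125 ≈ 464.79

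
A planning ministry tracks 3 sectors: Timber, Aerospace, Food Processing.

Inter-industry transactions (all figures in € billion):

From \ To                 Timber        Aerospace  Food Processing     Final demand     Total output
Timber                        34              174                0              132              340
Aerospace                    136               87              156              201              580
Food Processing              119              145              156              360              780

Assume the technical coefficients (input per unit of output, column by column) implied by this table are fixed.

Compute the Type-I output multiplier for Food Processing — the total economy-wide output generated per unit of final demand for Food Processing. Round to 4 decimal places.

Technical coefficients a_ij = z_ij / X_j:
  a_TT = 34/340 = 0.10, a_AT = 136/340 = 0.40, a_FT = 119/340 = 0.35
  a_TA = 174/580 = 0.30, a_AA = 87/580 = 0.15, a_FA = 145/580 = 0.25
  a_TF = 0/780 = 0.00, a_AF = 156/780 = 0.20, a_FF = 156/780 = 0.20
I − A =
  [   0.90    -0.30     0.00]
  [  -0.40     0.85    -0.20]
  [  -0.35    -0.25     0.80]
Cofactors of I−A, C_ij = (−1)^(i+j)·(minor ij) (rows/columns in the sector order above):
  C_11 = (0.85)(0.80) − (-0.20)(-0.25) = 0.6300
  C_12 = −[(-0.40)(0.80) − (-0.20)(-0.35)] = 0.3900
  C_13 = (-0.40)(-0.25) − (0.85)(-0.35) = 0.3975
  C_21 = −[(-0.30)(0.80) − (0.00)(-0.25)] = 0.2400
  C_22 = (0.90)(0.80) − (0.00)(-0.35) = 0.7200
  C_23 = −[(0.90)(-0.25) − (-0.30)(-0.35)] = 0.3300
  C_31 = (-0.30)(-0.20) − (0.00)(0.85) = 0.0600
  C_32 = −[(0.90)(-0.20) − (0.00)(-0.40)] = 0.1800
  C_33 = (0.90)(0.85) − (-0.30)(-0.40) = 0.6450
det(I−A) = Σ_j (I−A)_1j·C_1j = (0.90)(0.6300) + (-0.30)(0.3900) + (0.00)(0.3975) = 0.4500
adj(I−A) = Cᵀ =
  [ 0.6300   0.2400   0.0600]
  [ 0.3900   0.7200   0.1800]
  [ 0.3975   0.3300   0.6450]
(I − A)⁻¹ = adj(I−A) / det(I−A) ≈
  [   1.40000     0.53333     0.13333]
  [   0.86667     1.60000     0.40000]
  [   0.88333     0.73333     1.43333]
The output multiplier for sector j is the column-j sum of the Leontief inverse (I − A)⁻¹ = adj(I−A) / det(I−A).
Column F of adj(I−A): (0.0600, 0.1800, 0.6450); det(I−A) = 0.4500.
m_F = (0.0600 + 0.1800 + 0.6450) / 0.4500 = 0.885 / 0.4500 ≈ 1.9667.

m_F = 1.9667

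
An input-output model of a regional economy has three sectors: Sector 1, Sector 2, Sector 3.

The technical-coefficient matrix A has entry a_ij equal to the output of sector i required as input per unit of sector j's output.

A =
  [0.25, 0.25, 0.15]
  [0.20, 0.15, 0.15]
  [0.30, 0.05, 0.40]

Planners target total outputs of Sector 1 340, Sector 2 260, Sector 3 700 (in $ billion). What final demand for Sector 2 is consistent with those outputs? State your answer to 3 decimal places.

I − A =
  [   0.75    -0.25    -0.15]
  [  -0.20     0.85    -0.15]
  [  -0.30    -0.05     0.60]
d = (I − A) x:
  d_1 = (+0.75)·340 + (-0.25)·260 + (-0.15)·700 = 85.000
  d_2 = (-0.20)·340 + (+0.85)·260 + (-0.15)·700 = 48.000
  d_3 = (-0.30)·340 + (-0.05)·260 + (+0.60)·700 = 305.000

d_2 = 48.000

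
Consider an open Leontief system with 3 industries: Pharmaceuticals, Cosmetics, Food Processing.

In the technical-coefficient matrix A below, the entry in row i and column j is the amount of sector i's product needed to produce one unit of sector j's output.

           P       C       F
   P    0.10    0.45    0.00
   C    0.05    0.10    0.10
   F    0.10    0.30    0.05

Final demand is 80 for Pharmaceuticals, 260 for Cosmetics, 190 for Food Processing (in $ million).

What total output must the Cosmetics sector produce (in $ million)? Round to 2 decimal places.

I − A =
  [   0.90    -0.45     0.00]
  [  -0.05     0.90    -0.10]
  [  -0.10    -0.30     0.95]
Cofactors of I−A, C_ij = (−1)^(i+j)·(minor ij) (rows/columns in the sector order above):
  C_11 = (0.90)(0.95) − (-0.10)(-0.30) = 0.8250
  C_12 = −[(-0.05)(0.95) − (-0.10)(-0.10)] = 0.0575
  C_13 = (-0.05)(-0.30) − (0.90)(-0.10) = 0.1050
  C_21 = −[(-0.45)(0.95) − (0.00)(-0.30)] = 0.4275
  C_22 = (0.90)(0.95) − (0.00)(-0.10) = 0.8550
  C_23 = −[(0.90)(-0.30) − (-0.45)(-0.10)] = 0.3150
  C_31 = (-0.45)(-0.10) − (0.00)(0.90) = 0.0450
  C_32 = −[(0.90)(-0.10) − (0.00)(-0.05)] = 0.0900
  C_33 = (0.90)(0.90) − (-0.45)(-0.05) = 0.7875
det(I−A) = Σ_j (I−A)_1j·C_1j = (0.90)(0.8250) + (-0.45)(0.0575) + (0.00)(0.1050) = 0.716625
adj(I−A) = Cᵀ =
  [ 0.8250   0.4275   0.0450]
  [ 0.0575   0.8550   0.0900]
  [ 0.1050   0.3150   0.7875]
(I − A)⁻¹ = adj(I−A) / det(I−A) ≈
  [   1.1512     0.5965     0.0628]
  [   0.0802     1.1931     0.1256]
  [   0.1465     0.4396     1.0989]
x = (I − A)⁻¹ d = adj(I−A)·d / det(I−A), with det(I−A) = 0.716625:
  x_P = (0.8250·80 + 0.4275·260 + 0.0450·190) / 0.716625 = 185.70 / 0.716625 ≈ 259.13
  x_C = (0.0575·80 + 0.8550·260 + 0.0900·190) / 0.716625 = 244.00 / 0.716625 ≈ 340.48
  x_F = (0.1050·80 + 0.3150·260 + 0.7875·190) / 0.716625 = 239.925 / 0.716625 ≈ 334.80

x_C = 340.48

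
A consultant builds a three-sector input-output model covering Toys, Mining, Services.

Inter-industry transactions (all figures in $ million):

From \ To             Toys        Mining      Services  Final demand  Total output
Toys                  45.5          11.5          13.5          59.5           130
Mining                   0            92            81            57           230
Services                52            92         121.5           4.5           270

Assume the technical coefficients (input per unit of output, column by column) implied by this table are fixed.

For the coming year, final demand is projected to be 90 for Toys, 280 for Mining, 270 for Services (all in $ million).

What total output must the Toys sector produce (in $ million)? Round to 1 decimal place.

Technical coefficients a_ij = z_ij / X_j:
  a_TT = 45.5/130 = 0.35, a_MT = 0/130 = 0.00, a_ST = 52/130 = 0.40
  a_TM = 11.5/230 = 0.05, a_MM = 92/230 = 0.40, a_SM = 92/230 = 0.40
  a_TS = 13.5/270 = 0.05, a_MS = 81/270 = 0.30, a_SS = 121.5/270 = 0.45
I − A =
  [   0.65    -0.05    -0.05]
  [   0.00     0.60    -0.30]
  [  -0.40    -0.40     0.55]
Cofactors of I−A, C_ij = (−1)^(i+j)·(minor ij) (rows/columns in the sector order above):
  C_11 = (0.60)(0.55) − (-0.30)(-0.40) = 0.2100
  C_12 = −[(0.00)(0.55) − (-0.30)(-0.40)] = 0.1200
  C_13 = (0.00)(-0.40) − (0.60)(-0.40) = 0.2400
  C_21 = −[(-0.05)(0.55) − (-0.05)(-0.40)] = 0.0475
  C_22 = (0.65)(0.55) − (-0.05)(-0.40) = 0.3375
  C_23 = −[(0.65)(-0.40) − (-0.05)(-0.40)] = 0.2800
  C_31 = (-0.05)(-0.30) − (-0.05)(0.60) = 0.0450
  C_32 = −[(0.65)(-0.30) − (-0.05)(0.00)] = 0.1950
  C_33 = (0.65)(0.60) − (-0.05)(0.00) = 0.3900
det(I−A) = Σ_j (I−A)_1j·C_1j = (0.65)(0.2100) + (-0.05)(0.1200) + (-0.05)(0.2400) = 0.1185
adj(I−A) = Cᵀ =
  [ 0.2100   0.0475   0.0450]
  [ 0.1200   0.3375   0.1950]
  [ 0.2400   0.2800   0.3900]
(I − A)⁻¹ = adj(I−A) / det(I−A) ≈
  [   1.7722     0.4008     0.3797]
  [   1.0127     2.8481     1.6456]
  [   2.0253     2.3629     3.2911]
x = (I − A)⁻¹ d = adj(I−A)·d / det(I−A), with det(I−A) = 0.1185:
  x_T = (0.2100·90 + 0.0475·280 + 0.0450·270) / 0.1185 = 44.35 / 0.1185 ≈ 374.3
  x_M = (0.1200·90 + 0.3375·280 + 0.1950·270) / 0.1185 = 157.95 / 0.1185 ≈ 1332.9
  x_S = (0.2400·90 + 0.2800·280 + 0.3900·270) / 0.1185 = 205.30 / 0.1185 ≈ 1732.5

x_T = 374.3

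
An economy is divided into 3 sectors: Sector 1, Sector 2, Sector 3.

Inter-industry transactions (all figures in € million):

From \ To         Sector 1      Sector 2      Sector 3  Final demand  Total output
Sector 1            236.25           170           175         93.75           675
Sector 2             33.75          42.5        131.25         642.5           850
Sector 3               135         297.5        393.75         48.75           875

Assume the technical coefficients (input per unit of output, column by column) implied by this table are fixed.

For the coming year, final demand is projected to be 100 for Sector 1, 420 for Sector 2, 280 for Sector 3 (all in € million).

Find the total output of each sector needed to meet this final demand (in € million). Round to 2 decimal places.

Technical coefficients a_ij = z_ij / X_j:
  a_11 = 236.25/675 = 0.35, a_21 = 33.75/675 = 0.05, a_31 = 135/675 = 0.20
  a_12 = 170/850 = 0.20, a_22 = 42.5/850 = 0.05, a_32 = 297.5/850 = 0.35
  a_13 = 175/875 = 0.20, a_23 = 131.25/875 = 0.15, a_33 = 393.75/875 = 0.45
I − A =
  [   0.65    -0.20    -0.20]
  [  -0.05     0.95    -0.15]
  [  -0.20    -0.35     0.55]
Cofactors of I−A, C_ij = (−1)^(i+j)·(minor ij) (rows/columns in the sector order above):
  C_11 = (0.95)(0.55) − (-0.15)(-0.35) = 0.4700
  C_12 = −[(-0.05)(0.55) − (-0.15)(-0.20)] = 0.0575
  C_13 = (-0.05)(-0.35) − (0.95)(-0.20) = 0.2075
  C_21 = −[(-0.20)(0.55) − (-0.20)(-0.35)] = 0.1800
  C_22 = (0.65)(0.55) − (-0.20)(-0.20) = 0.3175
  C_23 = −[(0.65)(-0.35) − (-0.20)(-0.20)] = 0.2675
  C_31 = (-0.20)(-0.15) − (-0.20)(0.95) = 0.2200
  C_32 = −[(0.65)(-0.15) − (-0.20)(-0.05)] = 0.1075
  C_33 = (0.65)(0.95) − (-0.20)(-0.05) = 0.6075
det(I−A) = Σ_j (I−A)_1j·C_1j = (0.65)(0.4700) + (-0.20)(0.0575) + (-0.20)(0.2075) = 0.2525
adj(I−A) = Cᵀ =
  [ 0.4700   0.1800   0.2200]
  [ 0.0575   0.3175   0.1075]
  [ 0.2075   0.2675   0.6075]
(I − A)⁻¹ = adj(I−A) / det(I−A) ≈
  [   1.8614     0.7129     0.8713]
  [   0.2277     1.2574     0.4257]
  [   0.8218     1.0594     2.4059]
x = (I − A)⁻¹ d = adj(I−A)·d / det(I−A), with det(I−A) = 0.2525:
  x_1 = (0.4700·100 + 0.1800·420 + 0.2200·280) / 0.2525 = 184.20 / 0.2525 ≈ 729.50
  x_2 = (0.0575·100 + 0.3175·420 + 0.1075·280) / 0.2525 = 169.20 / 0.2525 ≈ 670.10
  x_3 = (0.2075·100 + 0.2675·420 + 0.6075·280) / 0.2525 = 303.20 / 0.2525 ≈ 1200.79

x_1 = 729.50, x_2 = 670.10, x_3 = 1200.79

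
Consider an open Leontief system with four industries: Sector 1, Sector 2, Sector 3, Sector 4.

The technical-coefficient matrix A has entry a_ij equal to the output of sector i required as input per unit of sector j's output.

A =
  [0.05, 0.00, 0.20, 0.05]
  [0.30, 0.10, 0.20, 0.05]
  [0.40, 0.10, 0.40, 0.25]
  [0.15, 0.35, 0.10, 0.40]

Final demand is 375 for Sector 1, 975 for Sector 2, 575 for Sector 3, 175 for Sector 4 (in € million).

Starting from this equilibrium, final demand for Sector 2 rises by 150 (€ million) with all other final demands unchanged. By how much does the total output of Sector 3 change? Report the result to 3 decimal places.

Δx_3 = 121.979

I − A =
  [   0.95     0.00    -0.20    -0.05]
  [  -0.30     0.90    -0.20    -0.05]
  [  -0.40    -0.10     0.60    -0.25]
  [  -0.15    -0.35    -0.10     0.60]
Compute the cofactors C_ij = (−1)^(i+j)·(3×3 minor ij) of I−A; the adjugate is their transpose:
adj(I−A) = Cᵀ =
  [ 0.261000   0.040500   0.112500   0.072000]
  [ 0.162500   0.256250   0.156250   0.100000]
  [ 0.287750   0.146375   0.484375   0.238000]
  [ 0.208000   0.184000   0.200000   0.416000]
det(I−A) = Σ_j (I−A)_1j·C_1j = (0.95)(0.261000) + (0.00)(0.162500) + (-0.20)(0.287750) + (-0.05)(0.208000) = 0.1800
(I − A)⁻¹ = adj(I−A) / det(I−A) ≈
  [   1.4500     0.2250     0.6250     0.4000]
  [   0.9028     1.4236     0.8681     0.5556]
  [   1.5986     0.8132     2.6910     1.3222]
  [   1.1556     1.0222     1.1111     2.3111]
Δx = (I − A)⁻¹ Δd with Δd having +150 in the Sector 2 component and 0 elsewhere.
So Δx_3 = L_32 · (+150), where L_32 = adj(I−A)_32 / det(I−A) = 0.146375 / 0.1800.
Δx_3 = 0.146375 × (+150) / 0.1800 = 21.95625 / 0.1800 ≈ 121.979.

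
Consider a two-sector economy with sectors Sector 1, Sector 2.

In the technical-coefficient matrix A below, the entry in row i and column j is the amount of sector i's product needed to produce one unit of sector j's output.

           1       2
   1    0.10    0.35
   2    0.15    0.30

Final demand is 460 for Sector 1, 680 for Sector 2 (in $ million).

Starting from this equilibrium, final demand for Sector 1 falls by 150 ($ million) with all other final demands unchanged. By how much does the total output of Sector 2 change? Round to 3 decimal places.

I − A =
  [   0.90    -0.35]
  [  -0.15     0.70]
det(I−A) = (0.90)(0.70) − (-0.35)(-0.15) = 0.5775
adj(I−A) = [[0.70, 0.35], [0.15, 0.90]]
(I − A)⁻¹ = adj(I−A) / det(I−A) ≈
  [   1.2121     0.6061]
  [   0.2597     1.5584]
Δx = (I − A)⁻¹ Δd with Δd having -150 in the Sector 1 component and 0 elsewhere.
So Δx_2 = L_21 · (-150), where L_21 = adj(I−A)_21 / det(I−A) = 0.15 / 0.5775.
Δx_2 = 0.15 × (-150) / 0.5775 = -22.50 / 0.5775 ≈ -38.961.

Δx_2 = -38.961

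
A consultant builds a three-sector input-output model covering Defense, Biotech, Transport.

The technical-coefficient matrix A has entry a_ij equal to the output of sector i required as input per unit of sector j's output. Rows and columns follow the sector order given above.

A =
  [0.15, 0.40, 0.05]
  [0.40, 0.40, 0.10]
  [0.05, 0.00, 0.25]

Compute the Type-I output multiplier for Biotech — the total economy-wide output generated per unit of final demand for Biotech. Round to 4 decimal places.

m_B = 3.6873

I − A =
  [   0.85    -0.40    -0.05]
  [  -0.40     0.60    -0.10]
  [  -0.05     0.00     0.75]
Cofactors of I−A, C_ij = (−1)^(i+j)·(minor ij) (rows/columns in the sector order above):
  C_11 = (0.60)(0.75) − (-0.10)(0.00) = 0.4500
  C_12 = −[(-0.40)(0.75) − (-0.10)(-0.05)] = 0.3050
  C_13 = (-0.40)(0.00) − (0.60)(-0.05) = 0.0300
  C_21 = −[(-0.40)(0.75) − (-0.05)(0.00)] = 0.3000
  C_22 = (0.85)(0.75) − (-0.05)(-0.05) = 0.6350
  C_23 = −[(0.85)(0.00) − (-0.40)(-0.05)] = 0.0200
  C_31 = (-0.40)(-0.10) − (-0.05)(0.60) = 0.0700
  C_32 = −[(0.85)(-0.10) − (-0.05)(-0.40)] = 0.1050
  C_33 = (0.85)(0.60) − (-0.40)(-0.40) = 0.3500
det(I−A) = Σ_j (I−A)_1j·C_1j = (0.85)(0.4500) + (-0.40)(0.3050) + (-0.05)(0.0300) = 0.2590
adj(I−A) = Cᵀ =
  [ 0.4500   0.3000   0.0700]
  [ 0.3050   0.6350   0.1050]
  [ 0.0300   0.0200   0.3500]
(I − A)⁻¹ = adj(I−A) / det(I−A) ≈
  [   1.73745     1.15830     0.27027]
  [   1.17761     2.45174     0.40541]
  [   0.11583     0.07722     1.35135]
The output multiplier for sector j is the column-j sum of the Leontief inverse (I − A)⁻¹ = adj(I−A) / det(I−A).
Column B of adj(I−A): (0.3000, 0.6350, 0.0200); det(I−A) = 0.2590.
m_B = (0.3000 + 0.6350 + 0.0200) / 0.2590 = 0.955 / 0.2590 ≈ 3.6873.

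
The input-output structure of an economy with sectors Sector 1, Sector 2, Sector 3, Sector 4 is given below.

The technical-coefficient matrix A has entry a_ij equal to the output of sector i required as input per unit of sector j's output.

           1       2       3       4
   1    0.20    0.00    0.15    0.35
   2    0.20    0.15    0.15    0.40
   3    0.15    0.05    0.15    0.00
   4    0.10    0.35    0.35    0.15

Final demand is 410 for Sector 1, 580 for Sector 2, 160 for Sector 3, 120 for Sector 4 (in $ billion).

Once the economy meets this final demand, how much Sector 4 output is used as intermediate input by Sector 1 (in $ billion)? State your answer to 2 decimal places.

I − A =
  [   0.80     0.00    -0.15    -0.35]
  [  -0.20     0.85    -0.15    -0.40]
  [  -0.15    -0.05     0.85     0.00]
  [  -0.10    -0.35    -0.35     0.85]
Compute the cofactors C_ij = (−1)^(i+j)·(3×3 minor ij) of I−A; the adjugate is their transpose:
adj(I−A) = Cᵀ =
  [ 0.481750   0.116625   0.209875   0.253250]
  [ 0.218625   0.510750   0.264750   0.330375]
  [ 0.097875   0.050625   0.411750   0.064125]
  [ 0.187000   0.244875   0.303250   0.551375]
det(I−A) = Σ_j (I−A)_1j·C_1j = (0.80)(0.481750) + (0.00)(0.218625) + (-0.15)(0.097875) + (-0.35)(0.187000) = 0.30526875
(I − A)⁻¹ = adj(I−A) / det(I−A) ≈
  [   1.5781     0.3820     0.6875     0.8296]
  [   0.7162     1.6731     0.8673     1.0822]
  [   0.3206     0.1658     1.3488     0.2101]
  [   0.6126     0.8022     0.9934     1.8062]
First solve x = (I − A)⁻¹ d = adj(I−A)·d / det(I−A); in particular x_1 = (0.481750·410 + 0.116625·580 + 0.209875·160 + 0.253250·120) / 0.30526875 = 329.13 / 0.30526875 ≈ 1078.1647.
Intermediate flow from 4 to 1: z_41 = a_41 · x_1 = 0.10 × 329.13 / 0.30526875 = 32.913 / 0.30526875 ≈ 107.82.

z_41 = 107.82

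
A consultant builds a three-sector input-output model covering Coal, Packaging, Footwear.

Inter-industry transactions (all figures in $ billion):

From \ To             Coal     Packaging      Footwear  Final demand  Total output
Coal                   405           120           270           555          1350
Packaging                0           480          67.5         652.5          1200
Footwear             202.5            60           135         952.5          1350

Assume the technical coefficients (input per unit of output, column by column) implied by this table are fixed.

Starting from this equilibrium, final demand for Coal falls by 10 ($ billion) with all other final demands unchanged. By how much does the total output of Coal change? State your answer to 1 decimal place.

Technical coefficients a_ij = z_ij / X_j:
  a_CC = 405/1350 = 0.30, a_PC = 0/1350 = 0.00, a_FC = 202.5/1350 = 0.15
  a_CP = 120/1200 = 0.10, a_PP = 480/1200 = 0.40, a_FP = 60/1200 = 0.05
  a_CF = 270/1350 = 0.20, a_PF = 67.5/1350 = 0.05, a_FF = 135/1350 = 0.10
I − A =
  [   0.70    -0.10    -0.20]
  [   0.00     0.60    -0.05]
  [  -0.15    -0.05     0.90]
Cofactors of I−A, C_ij = (−1)^(i+j)·(minor ij) (rows/columns in the sector order above):
  C_11 = (0.60)(0.90) − (-0.05)(-0.05) = 0.5375
  C_12 = −[(0.00)(0.90) − (-0.05)(-0.15)] = 0.0075
  C_13 = (0.00)(-0.05) − (0.60)(-0.15) = 0.0900
  C_21 = −[(-0.10)(0.90) − (-0.20)(-0.05)] = 0.1000
  C_22 = (0.70)(0.90) − (-0.20)(-0.15) = 0.6000
  C_23 = −[(0.70)(-0.05) − (-0.10)(-0.15)] = 0.0500
  C_31 = (-0.10)(-0.05) − (-0.20)(0.60) = 0.1250
  C_32 = −[(0.70)(-0.05) − (-0.20)(0.00)] = 0.0350
  C_33 = (0.70)(0.60) − (-0.10)(0.00) = 0.4200
det(I−A) = Σ_j (I−A)_1j·C_1j = (0.70)(0.5375) + (-0.10)(0.0075) + (-0.20)(0.0900) = 0.3575
adj(I−A) = Cᵀ =
  [ 0.5375   0.1000   0.1250]
  [ 0.0075   0.6000   0.0350]
  [ 0.0900   0.0500   0.4200]
(I − A)⁻¹ = adj(I−A) / det(I−A) ≈
  [   1.5035     0.2797     0.3497]
  [   0.0210     1.6783     0.0979]
  [   0.2517     0.1399     1.1748]
Δx = (I − A)⁻¹ Δd with Δd having -10 in the Coal component and 0 elsewhere.
So Δx_C = L_CC · (-10), where L_CC = adj(I−A)_CC / det(I−A) = 0.5375 / 0.3575.
Δx_C = 0.5375 × (-10) / 0.3575 = -5.375 / 0.3575 ≈ -15.0.

Δx_C = -15.0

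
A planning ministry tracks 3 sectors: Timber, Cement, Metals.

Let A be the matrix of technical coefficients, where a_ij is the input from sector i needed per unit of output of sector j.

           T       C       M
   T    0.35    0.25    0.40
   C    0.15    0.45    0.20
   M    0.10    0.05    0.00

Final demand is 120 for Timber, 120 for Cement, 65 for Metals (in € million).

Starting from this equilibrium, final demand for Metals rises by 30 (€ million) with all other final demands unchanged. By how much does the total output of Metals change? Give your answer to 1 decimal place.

Δx_M = 33.9

I − A =
  [   0.65    -0.25    -0.40]
  [  -0.15     0.55    -0.20]
  [  -0.10    -0.05     1.00]
Cofactors of I−A, C_ij = (−1)^(i+j)·(minor ij) (rows/columns in the sector order above):
  C_11 = (0.55)(1.00) − (-0.20)(-0.05) = 0.5400
  C_12 = −[(-0.15)(1.00) − (-0.20)(-0.10)] = 0.1700
  C_13 = (-0.15)(-0.05) − (0.55)(-0.10) = 0.0625
  C_21 = −[(-0.25)(1.00) − (-0.40)(-0.05)] = 0.2700
  C_22 = (0.65)(1.00) − (-0.40)(-0.10) = 0.6100
  C_23 = −[(0.65)(-0.05) − (-0.25)(-0.10)] = 0.0575
  C_31 = (-0.25)(-0.20) − (-0.40)(0.55) = 0.2700
  C_32 = −[(0.65)(-0.20) − (-0.40)(-0.15)] = 0.1900
  C_33 = (0.65)(0.55) − (-0.25)(-0.15) = 0.3200
det(I−A) = Σ_j (I−A)_1j·C_1j = (0.65)(0.5400) + (-0.25)(0.1700) + (-0.40)(0.0625) = 0.2835
adj(I−A) = Cᵀ =
  [ 0.5400   0.2700   0.2700]
  [ 0.1700   0.6100   0.1900]
  [ 0.0625   0.0575   0.3200]
(I − A)⁻¹ = adj(I−A) / det(I−A) ≈
  [   1.9048     0.9524     0.9524]
  [   0.5996     2.1517     0.6702]
  [   0.2205     0.2028     1.1287]
Δx = (I − A)⁻¹ Δd with Δd having +30 in the Metals component and 0 elsewhere.
So Δx_M = L_MM · (+30), where L_MM = adj(I−A)_MM / det(I−A) = 0.3200 / 0.2835.
Δx_M = 0.3200 × (+30) / 0.2835 = 9.60 / 0.2835 ≈ 33.9.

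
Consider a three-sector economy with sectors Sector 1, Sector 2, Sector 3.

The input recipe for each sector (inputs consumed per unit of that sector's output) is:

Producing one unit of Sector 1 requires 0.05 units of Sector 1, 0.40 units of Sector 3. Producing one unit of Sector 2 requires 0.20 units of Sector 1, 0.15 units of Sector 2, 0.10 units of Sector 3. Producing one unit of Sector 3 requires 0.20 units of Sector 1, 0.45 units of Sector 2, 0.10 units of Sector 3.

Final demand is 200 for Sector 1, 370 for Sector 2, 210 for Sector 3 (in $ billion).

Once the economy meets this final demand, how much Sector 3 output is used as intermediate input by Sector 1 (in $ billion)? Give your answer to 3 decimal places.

z_31 = 188.000

I − A =
  [   0.95    -0.20    -0.20]
  [   0.00     0.85    -0.45]
  [  -0.40    -0.10     0.90]
Cofactors of I−A, C_ij = (−1)^(i+j)·(minor ij) (rows/columns in the sector order above):
  C_11 = (0.85)(0.90) − (-0.45)(-0.10) = 0.7200
  C_12 = −[(0.00)(0.90) − (-0.45)(-0.40)] = 0.1800
  C_13 = (0.00)(-0.10) − (0.85)(-0.40) = 0.3400
  C_21 = −[(-0.20)(0.90) − (-0.20)(-0.10)] = 0.2000
  C_22 = (0.95)(0.90) − (-0.20)(-0.40) = 0.7750
  C_23 = −[(0.95)(-0.10) − (-0.20)(-0.40)] = 0.1750
  C_31 = (-0.20)(-0.45) − (-0.20)(0.85) = 0.2600
  C_32 = −[(0.95)(-0.45) − (-0.20)(0.00)] = 0.4275
  C_33 = (0.95)(0.85) − (-0.20)(0.00) = 0.8075
det(I−A) = Σ_j (I−A)_1j·C_1j = (0.95)(0.7200) + (-0.20)(0.1800) + (-0.20)(0.3400) = 0.5800
adj(I−A) = Cᵀ =
  [ 0.7200   0.2000   0.2600]
  [ 0.1800   0.7750   0.4275]
  [ 0.3400   0.1750   0.8075]
(I − A)⁻¹ = adj(I−A) / det(I−A) ≈
  [   1.2414     0.3448     0.4483]
  [   0.3103     1.3362     0.7371]
  [   0.5862     0.3017     1.3922]
First solve x = (I − A)⁻¹ d = adj(I−A)·d / det(I−A); in particular x_1 = (0.7200·200 + 0.2000·370 + 0.2600·210) / 0.5800 = 272.60 / 0.5800 = 470.00000.
Intermediate flow from 3 to 1: z_31 = a_31 · x_1 = 0.40 × 272.60 / 0.5800 = 109.04 / 0.5800 = 188.000.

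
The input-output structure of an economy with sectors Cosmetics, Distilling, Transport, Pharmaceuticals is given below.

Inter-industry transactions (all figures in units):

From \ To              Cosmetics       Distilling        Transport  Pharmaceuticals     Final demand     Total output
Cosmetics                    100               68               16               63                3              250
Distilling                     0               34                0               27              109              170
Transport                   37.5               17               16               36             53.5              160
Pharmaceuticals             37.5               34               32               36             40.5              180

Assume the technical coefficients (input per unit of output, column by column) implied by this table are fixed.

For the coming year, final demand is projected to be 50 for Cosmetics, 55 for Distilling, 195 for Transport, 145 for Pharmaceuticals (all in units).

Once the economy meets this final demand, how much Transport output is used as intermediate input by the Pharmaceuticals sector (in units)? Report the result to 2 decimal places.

Technical coefficients a_ij = z_ij / X_j:
  a_11 = 100/250 = 0.40, a_21 = 0/250 = 0.00, a_31 = 37.5/250 = 0.15, a_41 = 37.5/250 = 0.15
  a_12 = 68/170 = 0.40, a_22 = 34/170 = 0.20, a_32 = 17/170 = 0.10, a_42 = 34/170 = 0.20
  a_13 = 16/160 = 0.10, a_23 = 0/160 = 0.00, a_33 = 16/160 = 0.10, a_43 = 32/160 = 0.20
  a_14 = 63/180 = 0.35, a_24 = 27/180 = 0.15, a_34 = 36/180 = 0.20, a_44 = 36/180 = 0.20
I − A =
  [   0.60    -0.40    -0.10    -0.35]
  [   0.00     0.80     0.00    -0.15]
  [  -0.15    -0.10     0.90    -0.20]
  [  -0.15    -0.20    -0.20     0.80]
Compute the cofactors C_ij = (−1)^(i+j)·(3×3 minor ij) of I−A; the adjugate is their transpose:
adj(I−A) = Cᵀ =
  [ 0.51400   0.35400   0.12900   0.32350]
  [ 0.02475   0.33525   0.02025   0.07875]
  [ 0.11775   0.13725   0.31500   0.15600]
  [ 0.13200   0.18450   0.10800   0.42000]
det(I−A) = Σ_j (I−A)_1j·C_1j = (0.60)(0.51400) + (-0.40)(0.02475) + (-0.10)(0.11775) + (-0.35)(0.13200) = 0.240525
(I − A)⁻¹ = adj(I−A) / det(I−A) ≈
  [   2.1370     1.4718     0.5363     1.3450]
  [   0.1029     1.3938     0.0842     0.3274]
  [   0.4896     0.5706     1.3096     0.6486]
  [   0.5488     0.7671     0.4490     1.7462]
First solve x = (I − A)⁻¹ d = adj(I−A)·d / det(I−A); in particular x_4 = (0.13200·50 + 0.18450·55 + 0.10800·195 + 0.42000·145) / 0.240525 = 98.7075 / 0.240525 ≈ 410.3835.
Intermediate flow from 3 to 4: z_34 = a_34 · x_4 = 0.20 × 98.7075 / 0.240525 = 19.7415 / 0.240525 ≈ 82.08.

z_34 = 82.08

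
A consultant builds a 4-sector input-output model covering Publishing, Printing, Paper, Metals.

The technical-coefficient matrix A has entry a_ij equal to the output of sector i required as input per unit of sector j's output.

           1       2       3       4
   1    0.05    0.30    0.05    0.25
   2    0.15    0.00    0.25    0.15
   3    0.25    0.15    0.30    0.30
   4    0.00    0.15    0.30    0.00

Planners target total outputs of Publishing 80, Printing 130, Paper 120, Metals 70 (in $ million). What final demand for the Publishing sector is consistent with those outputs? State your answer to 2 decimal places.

d_1 = 13.50

I − A =
  [   0.95    -0.30    -0.05    -0.25]
  [  -0.15     1.00    -0.25    -0.15]
  [  -0.25    -0.15     0.70    -0.30]
  [   0.00    -0.15    -0.30     1.00]
d = (I − A) x:
  d_1 = (+0.95)·80 + (-0.30)·130 + (-0.05)·120 + (-0.25)·70 = 13.50
  d_2 = (-0.15)·80 + (+1.00)·130 + (-0.25)·120 + (-0.15)·70 = 77.50
  d_3 = (-0.25)·80 + (-0.15)·130 + (+0.70)·120 + (-0.30)·70 = 23.50
  d_4 = (+0.00)·80 + (-0.15)·130 + (-0.30)·120 + (+1.00)·70 = 14.50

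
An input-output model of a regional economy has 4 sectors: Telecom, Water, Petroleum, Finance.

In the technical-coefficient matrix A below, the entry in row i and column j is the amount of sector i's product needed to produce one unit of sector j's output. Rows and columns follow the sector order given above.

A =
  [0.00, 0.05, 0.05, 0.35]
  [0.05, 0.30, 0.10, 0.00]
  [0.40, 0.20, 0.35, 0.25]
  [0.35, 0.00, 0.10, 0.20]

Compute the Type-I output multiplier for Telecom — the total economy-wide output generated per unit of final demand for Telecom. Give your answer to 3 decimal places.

I − A =
  [   1.00    -0.05    -0.05    -0.35]
  [  -0.05     0.70    -0.10     0.00]
  [  -0.40    -0.20     0.65    -0.25]
  [  -0.35     0.00    -0.10     0.80]
Compute the cofactors C_ij = (−1)^(i+j)·(3×3 minor ij) of I−A; the adjugate is their transpose:
adj(I−A) = Cᵀ =
  [ 0.330500   0.039750   0.056500   0.162250]
  [ 0.065500   0.381000   0.071500   0.051000]
  [ 0.293250   0.155875   0.472250   0.275875]
  [ 0.181250   0.036875   0.083750   0.416875]
det(I−A) = Σ_j (I−A)_1j·C_1j = (1.00)(0.330500) + (-0.05)(0.065500) + (-0.05)(0.293250) + (-0.35)(0.181250) = 0.249125
(I − A)⁻¹ = adj(I−A) / det(I−A) ≈
  [   1.3266     0.1596     0.2268     0.6513]
  [   0.2629     1.5294     0.2870     0.2047]
  [   1.1771     0.6257     1.8956     1.1074]
  [   0.7275     0.1480     0.3362     1.6734]
The output multiplier for sector j is the column-j sum of the Leontief inverse (I − A)⁻¹ = adj(I−A) / det(I−A).
Column T of adj(I−A): (0.330500, 0.065500, 0.293250, 0.181250); det(I−A) = 0.249125.
m_T = (0.330500 + 0.065500 + 0.293250 + 0.181250) / 0.249125 = 0.8705 / 0.249125 ≈ 3.494.

m_T = 3.494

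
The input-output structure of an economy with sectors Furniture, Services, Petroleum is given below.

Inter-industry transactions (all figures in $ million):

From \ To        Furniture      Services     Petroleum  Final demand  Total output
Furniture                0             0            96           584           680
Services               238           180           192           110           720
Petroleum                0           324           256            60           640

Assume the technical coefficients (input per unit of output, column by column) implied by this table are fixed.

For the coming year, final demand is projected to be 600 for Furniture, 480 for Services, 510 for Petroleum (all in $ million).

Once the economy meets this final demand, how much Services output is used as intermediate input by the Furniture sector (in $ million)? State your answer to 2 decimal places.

Technical coefficients a_ij = z_ij / X_j:
  a_11 = 0/680 = 0.00, a_21 = 238/680 = 0.35, a_31 = 0/680 = 0.00
  a_12 = 0/720 = 0.00, a_22 = 180/720 = 0.25, a_32 = 324/720 = 0.45
  a_13 = 96/640 = 0.15, a_23 = 192/640 = 0.30, a_33 = 256/640 = 0.40
I − A =
  [   1.00     0.00    -0.15]
  [  -0.35     0.75    -0.30]
  [   0.00    -0.45     0.60]
Cofactors of I−A, C_ij = (−1)^(i+j)·(minor ij) (rows/columns in the sector order above):
  C_11 = (0.75)(0.60) − (-0.30)(-0.45) = 0.3150
  C_12 = −[(-0.35)(0.60) − (-0.30)(0.00)] = 0.2100
  C_13 = (-0.35)(-0.45) − (0.75)(0.00) = 0.1575
  C_21 = −[(0.00)(0.60) − (-0.15)(-0.45)] = 0.0675
  C_22 = (1.00)(0.60) − (-0.15)(0.00) = 0.6000
  C_23 = −[(1.00)(-0.45) − (0.00)(0.00)] = 0.4500
  C_31 = (0.00)(-0.30) − (-0.15)(0.75) = 0.1125
  C_32 = −[(1.00)(-0.30) − (-0.15)(-0.35)] = 0.3525
  C_33 = (1.00)(0.75) − (0.00)(-0.35) = 0.7500
det(I−A) = Σ_j (I−A)_1j·C_1j = (1.00)(0.3150) + (0.00)(0.2100) + (-0.15)(0.1575) = 0.291375
adj(I−A) = Cᵀ =
  [ 0.3150   0.0675   0.1125]
  [ 0.2100   0.6000   0.3525]
  [ 0.1575   0.4500   0.7500]
(I − A)⁻¹ = adj(I−A) / det(I−A) ≈
  [   1.0811     0.2317     0.3861]
  [   0.7207     2.0592     1.2098]
  [   0.5405     1.5444     2.5740]
First solve x = (I − A)⁻¹ d = adj(I−A)·d / det(I−A); in particular x_1 = (0.3150·600 + 0.0675·480 + 0.1125·510) / 0.291375 = 278.775 / 0.291375 ≈ 956.7568.
Intermediate flow from 2 to 1: z_21 = a_21 · x_1 = 0.35 × 278.775 / 0.291375 = 97.57125 / 0.291375 ≈ 334.86.

z_21 = 334.86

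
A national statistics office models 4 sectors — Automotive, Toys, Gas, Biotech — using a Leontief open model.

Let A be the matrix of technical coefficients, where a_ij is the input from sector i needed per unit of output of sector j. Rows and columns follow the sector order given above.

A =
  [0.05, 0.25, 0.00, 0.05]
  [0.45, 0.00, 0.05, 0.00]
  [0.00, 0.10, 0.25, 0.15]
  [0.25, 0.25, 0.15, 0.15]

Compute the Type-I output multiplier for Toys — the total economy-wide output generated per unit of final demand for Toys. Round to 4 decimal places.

I − A =
  [   0.95    -0.25     0.00    -0.05]
  [  -0.45     1.00    -0.05     0.00]
  [   0.00    -0.10     0.75    -0.15]
  [  -0.25    -0.25    -0.15     0.85]
Compute the cofactors C_ij = (−1)^(i+j)·(3×3 minor ij) of I−A; the adjugate is their transpose:
adj(I−A) = Cᵀ =
  [ 0.608875   0.163875   0.018750   0.039125]
  [ 0.278625   0.574875   0.043125   0.024000]
  [ 0.092625   0.124500   0.693750   0.127875]
  [ 0.277375   0.239250   0.140625   0.623375]
det(I−A) = Σ_j (I−A)_1j·C_1j = (0.95)(0.608875) + (-0.25)(0.278625) + (0.00)(0.092625) + (-0.05)(0.277375) = 0.49490625
(I − A)⁻¹ = adj(I−A) / det(I−A) ≈
  [   1.23028     0.33112     0.03789     0.07906]
  [   0.56299     1.16158     0.08714     0.04849]
  [   0.18716     0.25156     1.40178     0.25838]
  [   0.56046     0.48342     0.28414     1.25958]
The output multiplier for sector j is the column-j sum of the Leontief inverse (I − A)⁻¹ = adj(I−A) / det(I−A).
Column T of adj(I−A): (0.163875, 0.574875, 0.124500, 0.239250); det(I−A) = 0.49490625.
m_T = (0.163875 + 0.574875 + 0.124500 + 0.239250) / 0.49490625 = 1.1025 / 0.49490625 ≈ 2.2277.

m_T = 2.2277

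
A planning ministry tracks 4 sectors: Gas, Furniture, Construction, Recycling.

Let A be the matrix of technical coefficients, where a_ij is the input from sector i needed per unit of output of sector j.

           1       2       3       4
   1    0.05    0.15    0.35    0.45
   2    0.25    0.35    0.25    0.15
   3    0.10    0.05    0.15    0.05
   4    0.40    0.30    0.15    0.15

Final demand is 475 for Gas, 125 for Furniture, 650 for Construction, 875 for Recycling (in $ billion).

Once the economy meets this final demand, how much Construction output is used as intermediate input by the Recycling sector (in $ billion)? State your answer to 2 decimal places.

z_34 = 201.81

I − A =
  [   0.95    -0.15    -0.35    -0.45]
  [  -0.25     0.65    -0.25    -0.15]
  [  -0.10    -0.05     0.85    -0.05]
  [  -0.40    -0.30    -0.15     0.85]
Compute the cofactors C_ij = (−1)^(i+j)·(3×3 minor ij) of I−A; the adjugate is their transpose:
adj(I−A) = Cᵀ =
  [ 0.411000   0.245500   0.290500   0.278000]
  [ 0.258250   0.482750   0.290500   0.239000]
  [ 0.081125   0.074875   0.290500   0.073250]
  [ 0.298875   0.299125   0.290500   0.450250]
det(I−A) = Σ_j (I−A)_1j·C_1j = (0.95)(0.411000) + (-0.15)(0.258250) + (-0.35)(0.081125) + (-0.45)(0.298875) = 0.188825
(I − A)⁻¹ = adj(I−A) / det(I−A) ≈
  [   2.1766     1.3001     1.5385     1.4723]
  [   1.3677     2.5566     1.5385     1.2657]
  [   0.4296     0.3965     1.5385     0.3879]
  [   1.5828     1.5841     1.5385     2.3845]
First solve x = (I − A)⁻¹ d = adj(I−A)·d / det(I−A); in particular x_4 = (0.298875·475 + 0.299125·125 + 0.290500·650 + 0.450250·875) / 0.188825 = 762.15 / 0.188825 ≈ 4036.2770.
Intermediate flow from 3 to 4: z_34 = a_34 · x_4 = 0.05 × 762.15 / 0.188825 = 38.1075 / 0.188825 ≈ 201.81.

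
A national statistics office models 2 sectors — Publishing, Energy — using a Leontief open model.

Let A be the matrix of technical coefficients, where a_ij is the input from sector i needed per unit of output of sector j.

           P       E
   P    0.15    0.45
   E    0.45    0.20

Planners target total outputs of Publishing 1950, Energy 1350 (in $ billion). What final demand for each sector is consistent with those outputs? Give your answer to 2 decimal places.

I − A =
  [   0.85    -0.45]
  [  -0.45     0.80]
d = (I − A) x:
  d_P = (+0.85)·1950 + (-0.45)·1350 = 1050.00
  d_E = (-0.45)·1950 + (+0.80)·1350 = 202.50

d_P = 1050.00, d_E = 202.50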